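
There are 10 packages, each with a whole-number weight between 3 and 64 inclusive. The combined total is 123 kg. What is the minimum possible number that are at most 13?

Let j be the number exceeding 13. Then the total is ≥ 14·j + 3·(10 − j) = 30 + 11j.
So 11j ≤ 93 and j ≤ 8; hence at least 10 − 8 = 2 are ≤ 13.
Exactly 2 works: 2 values at 3 and 8 at 14 total 118; raise one of the low values by 5 (still ≤ 13) to hit 123.

2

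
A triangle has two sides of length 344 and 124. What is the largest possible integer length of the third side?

The third side must be less than 344 + 124 = 468.
The largest integer below 468 is 467.

467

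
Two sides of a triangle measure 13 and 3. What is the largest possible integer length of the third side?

15

The third side must be less than 13 + 3 = 16.
The largest integer below 16 is 15.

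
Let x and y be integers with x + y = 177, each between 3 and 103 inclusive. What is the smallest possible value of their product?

For a fixed sum, xy is smallest when x and y are as far apart as possible.
At the endpoint x = 74, y = 177 − 74 = 103, so xy = 74 × 103 = 7622.

7622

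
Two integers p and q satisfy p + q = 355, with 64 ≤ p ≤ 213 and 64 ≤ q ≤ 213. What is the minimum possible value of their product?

pq = p(355 − p) is concave in p, so over [142, 213] it is minimized at an endpoint.
At the endpoint p = 142, q = 355 − 142 = 213, so pq = 142 × 213 = 30246.

30246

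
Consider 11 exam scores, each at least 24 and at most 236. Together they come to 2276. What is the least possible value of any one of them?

24

Minimizing one value means maximizing the remaining 10.
The other 10 can take up 10 × 236 = 2360 ≥ 2276 − 24, so one score can sit at its floor of 24.
Achievable: one at 24 and the other 10 totalling 2252, which fits since 10 × 24 ≤ 2252 ≤ 10 × 236.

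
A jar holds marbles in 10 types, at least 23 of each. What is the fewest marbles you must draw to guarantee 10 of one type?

In the worst case you draw 9 of each of the 10 types: 10 × 9 = 90.
One more forces 10 of some type, so 90 + 1 = 91.

91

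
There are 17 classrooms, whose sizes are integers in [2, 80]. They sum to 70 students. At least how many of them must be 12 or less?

If only k of them are at most 12, the other 17 − k are at least 13, so the total is at least (17 − k)·13 + k·2.
This is ≤ 70, so (17 − k)·13 + 2k ≤ 70, which gives k ≥ 14.
Exactly 14 works: 14 values at 2 and 3 at 13 total 67; raise one of the low values by 3 (still ≤ 12) to hit 70.

14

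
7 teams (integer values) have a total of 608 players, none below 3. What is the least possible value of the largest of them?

If every one of the 7 were at most 86, the total would be at most 7 × 86 = 602 < 608.
Taking 1 copy of 86 and 6 copies of 87 gives exactly 608, so 87 is attained.

87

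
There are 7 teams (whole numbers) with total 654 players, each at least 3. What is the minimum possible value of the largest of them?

94

The 7 values sum to 654, so their maximum is at least ⌈654/7⌉ = 94.
Equality holds with 3 values of 94 and 4 values of 93.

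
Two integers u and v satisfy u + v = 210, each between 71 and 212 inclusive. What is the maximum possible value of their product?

11025

uv = u(210 − u) is maximized when u is as near 210/2 as the bounds allow.
Taking u = 105 and v = 105 (both in [71, 212]) gives uv = 11025.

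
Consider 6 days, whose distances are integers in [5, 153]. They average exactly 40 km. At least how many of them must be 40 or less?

The total is 6 × 40 = 240.
If only k of them are at most 40, the other 6 − k are at least 41, so the total is at least (6 − k)·41 + k·5.
This is ≤ 240, so (6 − k)·41 + 5k ≤ 240, which gives k ≥ 1.
Exactly 1 works: 1 value at 5 and 5 at 41 total 210; raise one of the low values by 30 (still ≤ 40) to hit 240.

1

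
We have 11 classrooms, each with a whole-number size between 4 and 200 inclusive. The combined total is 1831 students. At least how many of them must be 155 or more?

3

Each value short of 155 is at most 154, costing at least 200 − 154 = 46 against the maximum total of 2200.
We can afford to lose at most 2200 − 1831 = 369, so at most ⌊369/46⌋ = 8 fall short, and at least 3 are ≥ 155.
Exactly 3 works: 3 values at 200 and 8 at 154 total 1832; lower one of the high values by 1 (still ≥ 155) to hit 1831.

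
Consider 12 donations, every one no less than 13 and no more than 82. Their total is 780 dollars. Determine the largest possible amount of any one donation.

82

To make one donation as large as possible, make the other 11 as small as possible.
The other 11 contribute at least 11 × 13 = 143, leaving at most 780 − 143 = 637.
But each donation is capped at 82, so the maximum is 82.
Achievable: one at 82 and the other 11 totalling 698, which fits since 11 × 13 ≤ 698 ≤ 11 × 82.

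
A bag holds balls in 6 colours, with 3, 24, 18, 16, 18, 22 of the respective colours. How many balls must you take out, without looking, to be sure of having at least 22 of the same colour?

98

In the worst case you take as many as possible of each colour without reaching 22: 3 + 21 + 18 + 16 + 18 + 21 = 97.
The next one must give 22 of some colour, so 97 + 1 = 98.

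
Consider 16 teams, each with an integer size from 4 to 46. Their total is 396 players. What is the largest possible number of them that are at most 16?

Suppose k of them are at most 16. Those contribute at most 16 each and the rest at most 46 each.
So the total is at most 16k + 46(16 − k) = 736 − 30k. This must still be ≥ 396, so k ≤ 11.
k = 11 is achieved by 11 values at 16 and 5 at 46, total 406; lower one of the 46's by 10 (still > 16) to reach 396.

11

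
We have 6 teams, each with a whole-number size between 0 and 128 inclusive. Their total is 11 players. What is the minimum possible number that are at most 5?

Let j be the number exceeding 5. Then the total is ≥ 6·j + 0·(6 − j) = 0 + 6j.
So 6j ≤ 11 and j ≤ 1; hence at least 6 − 1 = 5 are ≤ 5.
Exactly 5 works: 5 values at 0 and 1 at 6 total 6; raise one of the low values by 5 (still ≤ 5) to hit 11.

5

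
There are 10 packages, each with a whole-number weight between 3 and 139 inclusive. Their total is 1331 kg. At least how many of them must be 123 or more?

If only k of them are at least 123, the other 10 − k are at most 122, so the total is at most k·139 + (10 − k)·122.
This must reach 1331, so k·139 + (10 − k)·122 ≥ 1331, giving k ≥ 7.
Exactly 7 works: 7 values at 139 and 3 at 122 total 1339; lower one of the high values by 8 (still ≥ 123) to hit 1331.

7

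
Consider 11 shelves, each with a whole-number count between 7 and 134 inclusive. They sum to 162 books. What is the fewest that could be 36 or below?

9

If only k of them are at most 36, the other 11 − k are at least 37, so the total is at least (11 − k)·37 + k·7.
This is ≤ 162, so (11 − k)·37 + 7k ≤ 162, which gives k ≥ 9.
Exactly 9 works: 9 values at 7 and 2 at 37 total 137; raise one of the low values by 25 (still ≤ 36) to hit 162.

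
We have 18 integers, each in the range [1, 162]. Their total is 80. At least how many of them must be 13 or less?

14

If only k of them are at most 13, the other 18 − k are at least 14, so the total is at least (18 − k)·14 + k·1.
This is ≤ 80, so (18 − k)·14 + 1k ≤ 80, which gives k ≥ 14.
Exactly 14 works: 14 values at 1 and 4 at 14 total 70; raise one of the low values by 10 (still ≤ 13) to hit 80.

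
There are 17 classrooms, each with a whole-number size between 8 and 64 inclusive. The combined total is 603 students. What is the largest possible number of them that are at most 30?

14

Suppose k of them are at most 30. Those contribute at most 30 each and the rest at most 64 each.
So the total is at most 30k + 64(17 − k) = 1088 − 34k. This must still be ≥ 603, so k ≤ 14.
k = 14 is achieved by 14 values at 30 and 3 at 64, total 612; lower one of the 64's by 9 (still > 30) to reach 603.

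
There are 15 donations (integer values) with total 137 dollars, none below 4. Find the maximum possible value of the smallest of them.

9

The average is 137/15 < 10, so some value is ≤ 9.
Equality holds with 13 values of 9 and 2 values of 10.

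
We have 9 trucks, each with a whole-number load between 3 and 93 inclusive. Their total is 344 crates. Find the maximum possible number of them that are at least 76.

With k values at 76 or above and the rest at least 3, the sum is at least 27 + 73k.
Since the sum is 344, we need 73k ≤ 317, i.e. k ≤ 4.
k = 4 is achieved by 4 values at 76 and 5 at 3, total 319; add 25 to one value (staying below 76) to reach 344.

4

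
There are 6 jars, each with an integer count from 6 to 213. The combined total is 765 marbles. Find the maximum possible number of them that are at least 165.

4

Suppose k of them are at least 165. Those contribute at least 165 each and the other 6 − k at least 6 each.
So the total is at least 165k + 6(6 − k) = 36 + 159k. This must be ≤ 765, giving k ≤ 4.
k = 4 is achieved by 4 values at 165 and 2 at 6, total 672; add 93 to one value (staying below 165) to reach 765.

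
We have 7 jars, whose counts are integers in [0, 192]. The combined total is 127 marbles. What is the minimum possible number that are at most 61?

5

If only k of them are at most 61, the other 7 − k are at least 62, so the total is at least (7 − k)·62 + k·0.
This is ≤ 127, so (7 − k)·62 + 0k ≤ 127, which gives k ≥ 5.
Exactly 5 works: 5 values at 0 and 2 at 62 total 124; raise one of the low values by 3 (still ≤ 61) to hit 127.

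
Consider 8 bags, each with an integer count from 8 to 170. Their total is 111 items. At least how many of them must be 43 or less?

7

Let j be the number exceeding 43. Then the total is ≥ 44·j + 8·(8 − j) = 64 + 36j.
So 36j ≤ 47 and j ≤ 1; hence at least 8 − 1 = 7 are ≤ 43.
Exactly 7 works: 7 values at 8 and 1 at 44 total 100; raise one of the low values by 11 (still ≤ 43) to hit 111.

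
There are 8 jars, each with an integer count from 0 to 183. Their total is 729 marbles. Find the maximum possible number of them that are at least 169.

4

If k of the values are ≥ 169, the total is ≥ 169k + 0(8 − k).
Setting 169k + 0(8 − k) ≤ 729 gives 169k ≤ 729, so k ≤ 4.
k = 4 is achieved by 4 values at 169 and 4 at 0, total 676; add 53 to one value (staying below 169) to reach 729.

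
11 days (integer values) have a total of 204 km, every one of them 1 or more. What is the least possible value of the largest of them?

If every one of the 11 were at most 18, the total would be at most 11 × 18 = 198 < 204.
Taking 5 copies of 18 and 6 copies of 19 gives exactly 204, so 19 is attained.

19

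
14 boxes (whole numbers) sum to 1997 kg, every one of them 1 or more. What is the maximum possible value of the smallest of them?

142

The average is 1997/14 < 143, so some value is ≤ 142.
Equality holds with 5 values of 142 and 9 values of 143.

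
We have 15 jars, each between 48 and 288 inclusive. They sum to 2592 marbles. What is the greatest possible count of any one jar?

Maximizing one value means minimizing the remaining 14.
The other 14 contribute at least 14 × 48 = 672, leaving at most 2592 − 672 = 1920.
But each jar is capped at 288, so the maximum is 288.
Achievable: one at 288 and the other 14 totalling 2304, which fits since 14 × 48 ≤ 2304 ≤ 14 × 288.

288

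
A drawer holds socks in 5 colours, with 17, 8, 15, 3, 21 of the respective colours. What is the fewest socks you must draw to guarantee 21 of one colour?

In the worst case you take as many as possible of each colour without reaching 21: 17 + 8 + 15 + 3 + 20 = 63.
The next one must give 21 of some colour, so 63 + 1 = 64.

64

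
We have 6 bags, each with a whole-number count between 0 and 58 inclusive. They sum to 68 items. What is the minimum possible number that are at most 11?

1

Let j be the number exceeding 11. Then the total is ≥ 12·j + 0·(6 − j) = 0 + 12j.
So 12j ≤ 68 and j ≤ 5; hence at least 6 − 5 = 1 are ≤ 11.
Exactly 1 works: 1 value at 0 and 5 at 12 total 60; raise one of the low values by 8 (still ≤ 11) to hit 68.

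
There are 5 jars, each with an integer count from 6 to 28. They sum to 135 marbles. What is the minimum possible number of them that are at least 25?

Each value short of 25 is at most 24, costing at least 28 − 24 = 4 against the maximum total of 140.
We can afford to lose at most 140 − 135 = 5, so at most ⌊5/4⌋ = 1 fall short, and at least 4 are ≥ 25.
Exactly 4 works: 4 values at 28 and 1 at 24 total 136; lower one of the high values by 1 (still ≥ 25) to hit 135.

4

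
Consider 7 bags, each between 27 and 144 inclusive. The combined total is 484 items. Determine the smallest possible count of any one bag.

27

Minimizing one value means maximizing the remaining 6.
The other 6 can take up 6 × 144 = 864 ≥ 484 − 27, so one bag can sit at its floor of 27.
Achievable: one at 27 and the other 6 totalling 457, which fits since 6 × 27 ≤ 457 ≤ 6 × 144.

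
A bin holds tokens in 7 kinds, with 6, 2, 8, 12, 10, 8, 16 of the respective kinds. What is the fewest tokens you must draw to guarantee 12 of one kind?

57

In the worst case you take as many as possible of each kind without reaching 12: 6 + 2 + 8 + 11 + 10 + 8 + 11 = 56.
The next one must give 12 of some kind, so 56 + 1 = 57.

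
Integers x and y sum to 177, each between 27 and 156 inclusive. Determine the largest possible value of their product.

7832

With x + y fixed, xy peaks when the two are closest together.
Taking x = 88 and y = 89 (both in [27, 156]) gives xy = 7832.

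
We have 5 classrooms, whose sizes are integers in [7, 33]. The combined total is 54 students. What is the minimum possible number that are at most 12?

Let j be the number exceeding 12. Then the total is ≥ 13·j + 7·(5 − j) = 35 + 6j.
So 6j ≤ 19 and j ≤ 3; hence at least 5 − 3 = 2 are ≤ 12.
Exactly 2 works: 2 values at 7 and 3 at 13 total 53; raise one of the low values by 1 (still ≤ 12) to hit 54.

2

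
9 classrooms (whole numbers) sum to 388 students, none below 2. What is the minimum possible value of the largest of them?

44

If every one of the 9 were at most 43, the total would be at most 9 × 43 = 387 < 388.
Equality holds with 1 value of 44 and 8 values of 43.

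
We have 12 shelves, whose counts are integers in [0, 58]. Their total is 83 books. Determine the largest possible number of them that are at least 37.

2

Suppose k of them are at least 37. Those contribute at least 37 each and the other 12 − k at least 0 each.
So the total is at least 37k + 0(12 − k) = 0 + 37k. This must be ≤ 83, giving k ≤ 2.
k = 2 is achieved by 2 values at 37 and 10 at 0, total 74; add 9 to one value (staying below 37) to reach 83.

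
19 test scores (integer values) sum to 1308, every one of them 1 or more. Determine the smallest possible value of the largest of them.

Some value must be at least ⌈1308/19⌉ = 69, since 19 × 68 = 1292 < 1308.
Achievable: 16 of them at 69 and 3 at 68 total 1308.

69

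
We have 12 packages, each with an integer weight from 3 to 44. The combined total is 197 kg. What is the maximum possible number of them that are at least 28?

With k values at 28 or above and the rest at least 3, the sum is at least 36 + 25k.
Since the sum is 197, we need 25k ≤ 161, i.e. k ≤ 6.
k = 6 is achieved by 6 values at 28 and 6 at 3, total 186; add 11 to one value (staying below 28) to reach 197.

6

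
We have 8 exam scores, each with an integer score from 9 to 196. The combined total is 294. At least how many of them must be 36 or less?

1

If only k of them are at most 36, the other 8 − k are at least 37, so the total is at least (8 − k)·37 + k·9.
This is ≤ 294, so (8 − k)·37 + 9k ≤ 294, which gives k ≥ 1.
Exactly 1 works: 1 value at 9 and 7 at 37 total 268; raise one of the low values by 26 (still ≤ 36) to hit 294.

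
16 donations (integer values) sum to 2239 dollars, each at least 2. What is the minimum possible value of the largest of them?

140

The 16 values sum to 2239, so their maximum is at least ⌈2239/16⌉ = 140.
Equality holds with 15 values of 140 and 1 value of 139.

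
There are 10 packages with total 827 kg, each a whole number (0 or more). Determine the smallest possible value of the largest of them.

83

If every one of the 10 were at most 82, the total would be at most 10 × 82 = 820 < 827.
Equality holds with 7 values of 83 and 3 values of 82.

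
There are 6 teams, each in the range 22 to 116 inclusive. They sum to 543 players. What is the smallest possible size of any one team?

To make one team as small as possible, make the other 5 as large as possible.
The other 5 can take up 5 × 116 = 580 ≥ 543 − 22, so one team can sit at its floor of 22.
Achievable: one at 22 and the other 5 totalling 521, which fits since 5 × 22 ≤ 521 ≤ 5 × 116.

22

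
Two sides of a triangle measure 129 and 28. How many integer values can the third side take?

55

The triangle inequality gives |129 − 28| < c < 129 + 28, i.e. 101 < c < 157.
So c can be any integer from 102 to 156: 55 values.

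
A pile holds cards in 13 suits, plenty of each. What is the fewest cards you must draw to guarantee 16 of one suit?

196

In the worst case you draw 15 of each of the 13 suits: 13 × 15 = 195.
One more forces 16 of some suit, so 195 + 1 = 196.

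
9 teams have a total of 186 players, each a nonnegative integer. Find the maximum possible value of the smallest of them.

20

The average is 186/9 < 21, so some value is ≤ 20.
Achievable: 3 of them at 20 and 6 at 21 total 186.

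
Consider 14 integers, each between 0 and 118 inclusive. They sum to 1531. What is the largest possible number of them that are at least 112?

If k of the values are ≥ 112, the total is ≥ 112k + 0(14 − k).
Setting 112k + 0(14 − k) ≤ 1531 gives 112k ≤ 1531, so k ≤ 13.
k = 13 is achieved by 13 values at 112 and 1 at 0, total 1456; add 75 to one value (staying below 112) to reach 1531.

13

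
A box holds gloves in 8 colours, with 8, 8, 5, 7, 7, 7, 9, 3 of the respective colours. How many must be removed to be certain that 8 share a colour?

51

In the worst case you take as many as possible of each colour without reaching 8: 7 + 7 + 5 + 7 + 7 + 7 + 7 + 3 = 50.
The next one must give 8 of some colour, so 50 + 1 = 51.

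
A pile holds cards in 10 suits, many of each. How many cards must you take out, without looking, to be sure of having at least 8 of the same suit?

You could draw 7 of every suit without reaching 8 of any — 70 in all.
One more forces 8 of some suit, so 70 + 1 = 71.

71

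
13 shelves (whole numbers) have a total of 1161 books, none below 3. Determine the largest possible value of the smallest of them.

89

The average is 1161/13 < 90, so some value is ≤ 89.
Taking 9 copies of 89 and 4 copies of 90 gives exactly 1161, so 89 is attained.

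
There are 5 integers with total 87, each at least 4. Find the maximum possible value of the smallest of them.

17

If every one of the 5 were at least 18, the total would be at least 5 × 18 = 90 > 87.
Equality holds with 3 values of 17 and 2 values of 18.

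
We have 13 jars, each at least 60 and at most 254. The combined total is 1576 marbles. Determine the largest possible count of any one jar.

To make one jar as large as possible, make the other 12 as small as possible.
The other 12 contribute at least 12 × 60 = 720, leaving at most 1576 − 720 = 856.
But each jar is capped at 254, so the maximum is 254.
Achievable: one at 254 and the other 12 totalling 1322, which fits since 12 × 60 ≤ 1322 ≤ 12 × 254.

254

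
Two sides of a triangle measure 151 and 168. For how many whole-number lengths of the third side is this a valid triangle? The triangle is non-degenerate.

301

The triangle inequality gives |151 − 168| < c < 151 + 168, i.e. 17 < c < 319.
So c can be any integer from 18 to 318: 301 values.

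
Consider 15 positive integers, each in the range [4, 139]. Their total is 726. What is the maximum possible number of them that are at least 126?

5

With k values at 126 or above and the rest at least 4, the sum is at least 60 + 122k.
Since the sum is 726, we need 122k ≤ 666, i.e. k ≤ 5.
k = 5 is achieved by 5 values at 126 and 10 at 4, total 670; add 56 to one value (staying below 126) to reach 726.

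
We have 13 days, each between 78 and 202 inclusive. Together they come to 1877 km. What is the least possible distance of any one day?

To make one day as small as possible, make the other 12 as large as possible.
The other 12 can take up 12 × 202 = 2424 ≥ 1877 − 78, so one day can sit at its floor of 78.
Achievable: one at 78 and the other 12 totalling 1799, which fits since 12 × 78 ≤ 1799 ≤ 12 × 202.

78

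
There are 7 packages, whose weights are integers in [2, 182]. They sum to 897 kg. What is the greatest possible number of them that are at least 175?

Suppose k of them are at least 175. Those contribute at least 175 each and the other 7 − k at least 2 each.
So the total is at least 175k + 2(7 − k) = 14 + 173k. This must be ≤ 897, giving k ≤ 5.
k = 5 is achieved by 5 values at 175 and 2 at 2, total 879; add 18 to one value (staying below 175) to reach 897.

5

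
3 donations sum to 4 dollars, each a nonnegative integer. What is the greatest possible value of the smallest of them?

1

The average is 4/3 < 2, so some value is ≤ 1.
Equality holds with 2 values of 1 and 1 value of 2.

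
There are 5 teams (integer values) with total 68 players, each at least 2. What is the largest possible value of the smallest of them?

If every one of the 5 were at least 14, the total would be at least 5 × 14 = 70 > 68.
Equality holds with 2 values of 13 and 3 values of 14.

13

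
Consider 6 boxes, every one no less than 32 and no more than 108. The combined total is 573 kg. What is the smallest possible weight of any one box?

33

To make one box as small as possible, make the other 5 as large as possible.
The other 5 contribute at most 5 × 108 = 540, leaving at least 573 − 540 = 33.
Since 33 ≥ 32, this is achievable: one at 33 and 5 at 108.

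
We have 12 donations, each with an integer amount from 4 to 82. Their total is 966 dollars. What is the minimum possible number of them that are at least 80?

Each value short of 80 is at most 79, costing at least 82 − 79 = 3 against the maximum total of 984.
We can afford to lose at most 984 − 966 = 18, so at most ⌊18/3⌋ = 6 fall short, and at least 6 are ≥ 80.
Exactly 6 works: 6 values at 82 and 6 at 79 total 966.

6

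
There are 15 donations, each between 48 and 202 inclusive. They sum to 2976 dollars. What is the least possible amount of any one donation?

148

To make one donation as small as possible, make the other 14 as large as possible.
The other 14 contribute at most 14 × 202 = 2828, leaving at least 2976 − 2828 = 148.
Since 148 ≥ 48, this is achievable: one at 148 and 14 at 202.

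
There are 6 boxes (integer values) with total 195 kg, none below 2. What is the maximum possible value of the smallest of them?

The 6 values sum to 195, so their minimum is at most ⌊195/6⌋ = 32.
Achievable: 3 of them at 32 and 3 at 33 total 195.

32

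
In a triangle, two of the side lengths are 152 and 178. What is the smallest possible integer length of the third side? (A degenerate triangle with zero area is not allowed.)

27

The third side must exceed |152 − 178| = 26.
The smallest integer above 26 is 27.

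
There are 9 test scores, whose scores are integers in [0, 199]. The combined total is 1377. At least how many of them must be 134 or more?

3

Suppose at most 9 − j of them reach 134; then j values are ≤ 133 and the rest ≤ 199.
The total is then ≤ 133·j + 199·(9 − j) = 1791 − 66j. For this to be ≥ 1377 we need j ≤ 6, so at least 9 − 6 = 3 must reach 134.
Exactly 3 works: 3 values at 199 and 6 at 133 total 1395; lower one of the high values by 18 (still ≥ 134) to hit 1377.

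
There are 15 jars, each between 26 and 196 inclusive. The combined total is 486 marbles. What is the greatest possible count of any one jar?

122

Maximizing one value means minimizing the remaining 14.
The other 14 contribute at least 14 × 26 = 364, leaving at most 486 − 364 = 122.
Since 122 ≤ 196, this is achievable: one at 122 and 14 at 26.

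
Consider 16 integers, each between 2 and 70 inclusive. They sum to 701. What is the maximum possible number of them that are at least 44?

15

If k of the values are ≥ 44, the total is ≥ 44k + 2(16 − k).
Setting 44k + 2(16 − k) ≤ 701 gives 42k ≤ 669, so k ≤ 15.
k = 15 is achieved by 15 values at 44 and 1 at 2, total 662; add 39 to one value (staying below 44) to reach 701.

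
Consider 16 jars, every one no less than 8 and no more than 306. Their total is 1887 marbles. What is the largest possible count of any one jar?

306

Maximizing one value means minimizing the remaining 15.
The other 15 contribute at least 15 × 8 = 120, leaving at most 1887 − 120 = 1767.
But each jar is capped at 306, so the maximum is 306.
Achievable: one at 306 and the other 15 totalling 1581, which fits since 15 × 8 ≤ 1581 ≤ 15 × 306.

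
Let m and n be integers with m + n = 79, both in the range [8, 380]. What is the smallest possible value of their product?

mn = m(79 − m) is concave in m, so over [8, 71] it is minimized at an endpoint.
The extreme feasible split is m = 8, n = 71, giving mn = 568.

568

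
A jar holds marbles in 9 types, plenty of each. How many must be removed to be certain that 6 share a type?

46

You could draw 5 of every type without reaching 6 of any — 45 in all.
One more forces 6 of some type, so 45 + 1 = 46.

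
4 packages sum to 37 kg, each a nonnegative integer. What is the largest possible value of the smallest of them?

9

If every one of the 4 were at least 10, the total would be at least 4 × 10 = 40 > 37.
Taking 3 copies of 9 and 1 copy of 10 gives exactly 37, so 9 is attained.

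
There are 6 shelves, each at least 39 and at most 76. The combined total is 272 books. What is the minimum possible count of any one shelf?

To make one shelf as small as possible, make the other 5 as large as possible.
The other 5 can take up 5 × 76 = 380 ≥ 272 − 39, so one shelf can sit at its floor of 39.
Achievable: one at 39 and the other 5 totalling 233, which fits since 5 × 39 ≤ 233 ≤ 5 × 76.

39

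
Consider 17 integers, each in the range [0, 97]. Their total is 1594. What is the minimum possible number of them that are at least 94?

4

If only k of them are at least 94, the other 17 − k are at most 93, so the total is at most k·97 + (17 − k)·93.
This must reach 1594, so k·97 + (17 − k)·93 ≥ 1594, giving k ≥ 4.
Exactly 4 works: 4 values at 97 and 13 at 93 total 1597; lower one of the high values by 3 (still ≥ 94) to hit 1594.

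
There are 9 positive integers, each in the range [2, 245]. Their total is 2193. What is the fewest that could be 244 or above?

If only k of them are at least 244, the other 9 − k are at most 243, so the total is at most k·245 + (9 − k)·243.
This must reach 2193, so k·245 + (9 − k)·243 ≥ 2193, giving k ≥ 3.
Exactly 3 works: 3 values at 245 and 6 at 243 total 2193.

3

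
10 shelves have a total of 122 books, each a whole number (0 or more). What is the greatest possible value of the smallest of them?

The average is 122/10 < 13, so some value is ≤ 12.
Equality holds with 8 values of 12 and 2 values of 13.

12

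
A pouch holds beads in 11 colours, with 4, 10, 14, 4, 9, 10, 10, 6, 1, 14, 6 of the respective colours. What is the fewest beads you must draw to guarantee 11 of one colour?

In the worst case you take as many as possible of each colour without reaching 11: 4 + 10 + 10 + 4 + 9 + 10 + 10 + 6 + 1 + 10 + 6 = 80.
The next one must give 11 of some colour, so 80 + 1 = 81.

81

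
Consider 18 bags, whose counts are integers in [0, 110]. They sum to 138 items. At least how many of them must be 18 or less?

11

Let j be the number exceeding 18. Then the total is ≥ 19·j + 0·(18 − j) = 0 + 19j.
So 19j ≤ 138 and j ≤ 7; hence at least 18 − 7 = 11 are ≤ 18.
Exactly 11 works: 11 values at 0 and 7 at 19 total 133; raise one of the low values by 5 (still ≤ 18) to hit 138.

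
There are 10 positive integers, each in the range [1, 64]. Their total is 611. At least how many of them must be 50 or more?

9

Suppose at most 10 − j of them reach 50; then j values are ≤ 49 and the rest ≤ 64.
The total is then ≤ 49·j + 64·(10 − j) = 640 − 15j. For this to be ≥ 611 we need j ≤ 1, so at least 10 − 1 = 9 must reach 50.
Exactly 9 works: 9 values at 64 and 1 at 49 total 625; lower one of the high values by 14 (still ≥ 50) to hit 611.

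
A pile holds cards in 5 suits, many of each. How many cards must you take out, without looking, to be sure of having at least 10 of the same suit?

46

You could draw 9 of every suit without reaching 10 of any — 45 in all.
One more forces 10 of some suit, so 45 + 1 = 46.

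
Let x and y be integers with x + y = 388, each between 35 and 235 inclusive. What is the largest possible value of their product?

37636

xy = x(388 − x) is maximized when x is as near 388/2 as the bounds allow.
Taking x = 194 and y = 194 (both in [35, 235]) gives xy = 37636.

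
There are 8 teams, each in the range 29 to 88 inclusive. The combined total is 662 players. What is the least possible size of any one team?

Minimizing one value means maximizing the remaining 7.
The other 7 contribute at most 7 × 88 = 616, leaving at least 662 − 616 = 46.
Since 46 ≥ 29, this is achievable: one at 46 and 7 at 88.

46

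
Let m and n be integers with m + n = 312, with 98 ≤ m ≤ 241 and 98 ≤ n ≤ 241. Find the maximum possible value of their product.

For a fixed sum, the product mn is largest when m and n are as close as possible.
Taking m = 156 and n = 156 (both in [98, 241]) gives mn = 24336.

24336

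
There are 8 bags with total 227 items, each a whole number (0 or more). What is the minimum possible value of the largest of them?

Some value must be at least ⌈227/8⌉ = 29, since 8 × 28 = 224 < 227.
Taking 5 copies of 28 and 3 copies of 29 gives exactly 227, so 29 is attained.

29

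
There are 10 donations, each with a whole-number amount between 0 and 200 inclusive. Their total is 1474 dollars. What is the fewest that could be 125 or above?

4

Each value short of 125 is at most 124, costing at least 200 − 124 = 76 against the maximum total of 2000.
We can afford to lose at most 2000 − 1474 = 526, so at most ⌊526/76⌋ = 6 fall short, and at least 4 are ≥ 125.
Exactly 4 works: 4 values at 200 and 6 at 124 total 1544; lower one of the high values by 70 (still ≥ 125) to hit 1474.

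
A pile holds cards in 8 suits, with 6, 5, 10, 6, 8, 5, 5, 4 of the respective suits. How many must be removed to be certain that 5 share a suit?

33

In the worst case you take as many as possible of each suit without reaching 5: 4 + 4 + 4 + 4 + 4 + 4 + 4 + 4 = 32.
The next one must give 5 of some suit, so 32 + 1 = 33.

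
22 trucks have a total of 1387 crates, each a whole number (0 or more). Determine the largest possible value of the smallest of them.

63

The average is 1387/22 < 64, so some value is ≤ 63.
Taking 21 copies of 63 and 1 copy of 64 gives exactly 1387, so 63 is attained.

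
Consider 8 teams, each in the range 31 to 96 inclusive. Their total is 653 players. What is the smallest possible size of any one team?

31

To make one team as small as possible, make the other 7 as large as possible.
The other 7 can take up 7 × 96 = 672 ≥ 653 − 31, so one team can sit at its floor of 31.
Achievable: one at 31 and the other 7 totalling 622, which fits since 7 × 31 ≤ 622 ≤ 7 × 96.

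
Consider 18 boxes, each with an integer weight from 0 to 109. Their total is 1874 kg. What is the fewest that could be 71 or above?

16

If only k of them are at least 71, the other 18 − k are at most 70, so the total is at most k·109 + (18 − k)·70.
This must reach 1874, so k·109 + (18 − k)·70 ≥ 1874, giving k ≥ 16.
Exactly 16 works: 16 values at 109 and 2 at 70 total 1884; lower one of the high values by 10 (still ≥ 71) to hit 1874.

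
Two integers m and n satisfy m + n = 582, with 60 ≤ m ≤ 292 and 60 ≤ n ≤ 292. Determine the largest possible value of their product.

mn = m(582 − m) is maximized when m is as near 582/2 as the bounds allow.
Taking m = 291 and n = 291 (both in [60, 292]) gives mn = 84681.

84681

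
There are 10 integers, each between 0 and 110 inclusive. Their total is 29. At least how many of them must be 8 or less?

Each value above 8 is at least 9, contributing at least 9 − 0 = 9 above the floor 0.
The sum exceeds the floor total 0 by 29, so at most ⌊29/9⌋ = 3 exceed 8, and at least 7 are ≤ 8.
Exactly 7 works: 7 values at 0 and 3 at 9 total 27; raise one of the low values by 2 (still ≤ 8) to hit 29.

7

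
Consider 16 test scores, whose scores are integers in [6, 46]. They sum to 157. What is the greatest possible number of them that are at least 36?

2

If k of the values are ≥ 36, the total is ≥ 36k + 6(16 − k).
Setting 36k + 6(16 − k) ≤ 157 gives 30k ≤ 61, so k ≤ 2.
k = 2 is achieved by 2 values at 36 and 14 at 6, total 156; add 1 to one value (staying below 36) to reach 157.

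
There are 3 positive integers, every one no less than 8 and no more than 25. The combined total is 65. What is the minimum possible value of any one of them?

15

To make one integer as small as possible, make the other 2 as large as possible.
The other 2 contribute at most 2 × 25 = 50, leaving at least 65 − 50 = 15.
Since 15 ≥ 8, this is achievable: one at 15 and 2 at 25.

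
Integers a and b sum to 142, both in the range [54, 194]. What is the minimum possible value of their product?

4752

Since a + b is fixed, pushing one of them to its bound minimizes the product.
The extreme feasible split is a = 54, b = 88, giving ab = 4752.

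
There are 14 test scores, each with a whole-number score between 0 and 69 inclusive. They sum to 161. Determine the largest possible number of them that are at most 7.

Each value at 7 or below falls at least 69 − 7 = 62 short of the ceiling 69.
The ceiling total is 14 × 69 = 966, and we need 161, so at most ⌊(966 − 161)/62⌋ = 12 can be that low.
k = 12 is achieved by 12 values at 7 and 2 at 69, total 222; lower one of the 69's by 61 (still > 7) to reach 161.

12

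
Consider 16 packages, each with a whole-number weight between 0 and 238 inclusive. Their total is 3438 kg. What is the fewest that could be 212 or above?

Each value short of 212 is at most 211, costing at least 238 − 211 = 27 against the maximum total of 3808.
We can afford to lose at most 3808 − 3438 = 370, so at most ⌊370/27⌋ = 13 fall short, and at least 3 are ≥ 212.
Exactly 3 works: 3 values at 238 and 13 at 211 total 3457; lower one of the high values by 19 (still ≥ 212) to hit 3438.

3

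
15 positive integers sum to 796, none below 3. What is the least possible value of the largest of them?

Some value must be at least ⌈796/15⌉ = 54, since 15 × 53 = 795 < 796.
Taking 14 copies of 53 and 1 copy of 54 gives exactly 796, so 54 is attained.

54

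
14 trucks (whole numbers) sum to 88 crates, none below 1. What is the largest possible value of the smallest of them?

6

The average is 88/14 < 7, so some value is ≤ 6.
Taking 10 copies of 6 and 4 copies of 7 gives exactly 88, so 6 is attained.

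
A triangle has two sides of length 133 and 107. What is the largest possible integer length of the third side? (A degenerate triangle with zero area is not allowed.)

The third side must be less than 133 + 107 = 240.
The largest integer below 240 is 239.

239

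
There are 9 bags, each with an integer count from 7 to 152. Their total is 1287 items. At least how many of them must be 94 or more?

8

Each value short of 94 is at most 93, costing at least 152 − 93 = 59 against the maximum total of 1368.
We can afford to lose at most 1368 − 1287 = 81, so at most ⌊81/59⌋ = 1 fall short, and at least 8 are ≥ 94.
Exactly 8 works: 8 values at 152 and 1 at 93 total 1309; lower one of the high values by 22 (still ≥ 94) to hit 1287.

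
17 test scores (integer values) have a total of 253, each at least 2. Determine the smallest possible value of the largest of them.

15

The average is 253/17 > 14, so not all 17 can be 14 or less; the largest is ≥ 15.
Equality holds with 15 values of 15 and 2 values of 14.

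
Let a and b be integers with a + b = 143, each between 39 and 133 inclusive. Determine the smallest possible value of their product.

4056

ab = a(143 − a) is concave in a, so over [39, 104] it is minimized at an endpoint.
At the endpoint a = 39, b = 143 − 39 = 104, so ab = 39 × 104 = 4056.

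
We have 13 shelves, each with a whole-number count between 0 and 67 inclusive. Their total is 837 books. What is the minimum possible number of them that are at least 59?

10

If only k of them are at least 59, the other 13 − k are at most 58, so the total is at most k·67 + (13 − k)·58.
This must reach 837, so k·67 + (13 − k)·58 ≥ 837, giving k ≥ 10.
Exactly 10 works: 10 values at 67 and 3 at 58 total 844; lower one of the high values by 7 (still ≥ 59) to hit 837.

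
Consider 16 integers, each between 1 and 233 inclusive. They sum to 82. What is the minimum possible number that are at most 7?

Each value above 7 is at least 8, contributing at least 8 − 1 = 7 above the floor 1.
The sum exceeds the floor total 16 by 66, so at most ⌊66/7⌋ = 9 exceed 7, and at least 7 are ≤ 7.
Exactly 7 works: 7 values at 1 and 9 at 8 total 79; raise one of the low values by 3 (still ≤ 7) to hit 82.

7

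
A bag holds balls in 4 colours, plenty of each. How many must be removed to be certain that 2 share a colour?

In the worst case you draw 1 of each of the 4 colours: 4 × 1 = 4.
One more forces 2 of some colour, so 4 + 1 = 5.

5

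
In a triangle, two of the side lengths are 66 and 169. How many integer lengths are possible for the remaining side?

The triangle inequality gives |66 − 169| < c < 66 + 169, i.e. 103 < c < 235.
So c can be any integer from 104 to 234: 131 values.

131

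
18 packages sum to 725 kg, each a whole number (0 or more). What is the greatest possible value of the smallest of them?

The average is 725/18 < 41, so some value is ≤ 40.
Achievable: 13 of them at 40 and 5 at 41 total 725.

40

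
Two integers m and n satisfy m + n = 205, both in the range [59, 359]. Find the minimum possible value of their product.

8614

For a fixed sum, mn is smallest when m and n are as far apart as possible.
At the endpoint m = 59, n = 205 − 59 = 146, so mn = 59 × 146 = 8614.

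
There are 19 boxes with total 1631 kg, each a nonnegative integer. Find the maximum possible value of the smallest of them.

85

If every one of the 19 were at least 86, the total would be at least 19 × 86 = 1634 > 1631.
Taking 3 copies of 85 and 16 copies of 86 gives exactly 1631, so 85 is attained.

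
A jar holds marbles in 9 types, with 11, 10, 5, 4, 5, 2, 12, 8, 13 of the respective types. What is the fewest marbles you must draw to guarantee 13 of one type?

70

In the worst case you take as many as possible of each type without reaching 13: 11 + 10 + 5 + 4 + 5 + 2 + 12 + 8 + 12 = 69.
The next one must give 13 of some type, so 69 + 1 = 70.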